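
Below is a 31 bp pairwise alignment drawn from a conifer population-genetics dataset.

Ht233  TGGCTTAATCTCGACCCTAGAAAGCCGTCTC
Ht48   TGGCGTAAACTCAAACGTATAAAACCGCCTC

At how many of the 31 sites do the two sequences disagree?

Differing sites — 5:T/G; 9:T/A; 13:G/A; 15:C/A; 17:C/G; 20:G/T; 24:G/A; 28:T/C.
That gives 8 mismatches out of 31 aligned sites, so the Hamming distance is 8.

8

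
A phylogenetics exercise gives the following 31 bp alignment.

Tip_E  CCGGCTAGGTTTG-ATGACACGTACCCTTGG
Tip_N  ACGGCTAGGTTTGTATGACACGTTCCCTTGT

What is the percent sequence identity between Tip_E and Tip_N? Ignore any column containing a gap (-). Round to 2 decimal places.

90.00%

Excluding the 1 gap column leaves 30 comparable sites.
Differing sites — 1:C/A; 24:A/T; 31:G/T.
27 of the 30 comparable sites match, so the percent identity is 27/30 × 100 = 90.00%.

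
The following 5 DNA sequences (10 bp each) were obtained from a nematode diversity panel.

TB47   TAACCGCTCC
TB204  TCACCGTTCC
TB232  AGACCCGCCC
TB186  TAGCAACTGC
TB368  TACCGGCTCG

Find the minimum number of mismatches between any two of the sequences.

Pairwise Hamming distances:
  TB47 vs TB204: 2
  TB47 vs TB232: 5
  TB47 vs TB186: 4
  TB47 vs TB368: 3
  TB204 vs TB232: 5
  TB204 vs TB186: 6
  TB204 vs TB368: 5
  TB232 vs TB186: 8
  TB232 vs TB368: 8
  TB186 vs TB368: 5
The smallest is 2, between TB47 and TB204.

2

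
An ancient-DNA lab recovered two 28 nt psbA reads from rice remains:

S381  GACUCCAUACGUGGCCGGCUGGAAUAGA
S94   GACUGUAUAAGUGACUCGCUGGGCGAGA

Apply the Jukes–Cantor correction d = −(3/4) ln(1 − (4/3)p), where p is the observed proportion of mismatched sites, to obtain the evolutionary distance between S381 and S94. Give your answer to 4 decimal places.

0.4197

Mismatches occur at site 5 (C↔G), site 6 (C↔U), site 10 (C↔A), site 14 (G↔A), site 16 (C↔U), site 17 (G↔C), site 23 (A↔G), site 24 (A↔C), site 25 (U↔G).
p = 9/28 = 0.321429.
d = −0.75 · ln(1 − (4/3)·0.321429) = −0.75 · ln(0.571428) = −0.75 · (-0.559617) = 0.4197.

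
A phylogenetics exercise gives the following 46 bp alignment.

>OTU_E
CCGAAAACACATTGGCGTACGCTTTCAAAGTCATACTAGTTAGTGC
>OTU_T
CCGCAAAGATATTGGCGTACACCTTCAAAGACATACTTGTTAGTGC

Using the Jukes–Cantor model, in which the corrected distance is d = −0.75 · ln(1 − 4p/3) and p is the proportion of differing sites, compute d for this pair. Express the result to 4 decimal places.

0.1701

Mismatches occur at site 4 (A↔C), site 8 (C↔G), site 10 (C↔T), site 21 (G↔A), site 23 (T↔C), site 31 (T↔A), site 38 (A↔T).
p = 7/46 = 0.152174.
d = −0.75 · ln(1 − (4/3)·0.152174) = −0.75 · ln(0.797101) = −0.75 · (-0.226774) = 0.1701.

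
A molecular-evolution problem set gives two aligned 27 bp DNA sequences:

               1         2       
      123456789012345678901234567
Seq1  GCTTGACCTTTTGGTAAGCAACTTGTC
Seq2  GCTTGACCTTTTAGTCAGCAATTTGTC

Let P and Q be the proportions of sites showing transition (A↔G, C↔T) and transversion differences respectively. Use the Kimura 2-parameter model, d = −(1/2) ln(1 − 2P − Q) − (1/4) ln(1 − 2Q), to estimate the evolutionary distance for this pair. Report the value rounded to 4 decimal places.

Mismatches occur at site 13 (G/A, transition), site 16 (A/C, transversion), site 22 (C/T, transition).
Of the 3 differences, 2 transitions and 1 transversion over 27 sites: P = 2/27 = 0.074074, Q = 1/27 = 0.037037.
d = −0.5·ln(0.814815) − 0.25·ln(0.925926) = −0.5·(-0.204794) − 0.25·(-0.076961) = 0.1216.

0.1216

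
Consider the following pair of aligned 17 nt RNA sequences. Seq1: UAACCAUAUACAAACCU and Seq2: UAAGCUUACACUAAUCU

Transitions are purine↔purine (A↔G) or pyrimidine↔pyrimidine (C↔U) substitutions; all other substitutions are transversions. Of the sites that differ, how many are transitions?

2

Differing sites — 4:C/G (Tv); 6:A/U (Tv); 9:U/C (Ti); 12:A/U (Tv); 15:C/U (Ti).
Of the 5 differences, 2 transitions and 3 transversions, so the answer is 2.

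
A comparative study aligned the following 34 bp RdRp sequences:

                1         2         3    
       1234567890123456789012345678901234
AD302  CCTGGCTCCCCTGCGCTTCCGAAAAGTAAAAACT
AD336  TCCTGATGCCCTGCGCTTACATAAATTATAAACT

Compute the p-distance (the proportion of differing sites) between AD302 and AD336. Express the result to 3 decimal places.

0.294

The sequences differ at positions 1 (C/T), 3 (T/C), 4 (G/T), 6 (C/A), 8 (C/G), 19 (C/A), 21 (G/A), 22 (A/T), 26 (G/T), 29 (A/T).
There are 10 differences over 34 sites, so p = 10/34 = 0.294.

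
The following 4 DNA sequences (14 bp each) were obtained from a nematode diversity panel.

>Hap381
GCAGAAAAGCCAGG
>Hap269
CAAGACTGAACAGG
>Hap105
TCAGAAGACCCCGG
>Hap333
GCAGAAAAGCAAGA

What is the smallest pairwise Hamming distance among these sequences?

Pairwise Hamming distances:
  Hap381 vs Hap269: 7
  Hap381 vs Hap105: 4
  Hap381 vs Hap333: 2
  Hap269 vs Hap105: 8
  Hap269 vs Hap333: 9
  Hap105 vs Hap333: 6
The smallest is 2, between Hap381 and Hap333.

2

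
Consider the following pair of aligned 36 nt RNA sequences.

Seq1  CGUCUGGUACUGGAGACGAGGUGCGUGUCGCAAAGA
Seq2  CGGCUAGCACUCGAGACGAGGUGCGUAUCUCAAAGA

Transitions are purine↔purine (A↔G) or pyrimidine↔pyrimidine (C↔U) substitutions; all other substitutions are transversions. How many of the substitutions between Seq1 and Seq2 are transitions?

The sequences differ at positions 3 (U/G, transversion), 6 (G/A, transition), 8 (U/C, transition), 12 (G/C, transversion), 27 (G/A, transition), 30 (G/U, transversion).
Of the 6 differences, 3 transitions and 3 transversions, so the answer is 3.

3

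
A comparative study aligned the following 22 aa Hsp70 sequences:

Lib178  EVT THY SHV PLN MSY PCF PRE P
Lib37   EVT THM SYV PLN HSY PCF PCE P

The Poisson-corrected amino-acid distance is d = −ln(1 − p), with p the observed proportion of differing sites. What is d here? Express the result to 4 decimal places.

0.2007

Mismatches occur at site 6 (Y/M), site 8 (H/Y), site 13 (M/H), site 20 (R/C).
p = 4/22 = 0.181818.
d = −ln(1 − 0.181818) = −ln(0.818182) = 0.2007.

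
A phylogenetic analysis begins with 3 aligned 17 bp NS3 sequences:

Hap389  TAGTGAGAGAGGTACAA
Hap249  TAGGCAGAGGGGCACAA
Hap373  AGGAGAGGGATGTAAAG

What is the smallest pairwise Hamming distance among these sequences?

Pairwise Hamming distances:
  Hap389 vs Hap249: 4
  Hap389 vs Hap373: 7
  Hap249 vs Hap373: 10
The smallest is 4, between Hap389 and Hap249.

4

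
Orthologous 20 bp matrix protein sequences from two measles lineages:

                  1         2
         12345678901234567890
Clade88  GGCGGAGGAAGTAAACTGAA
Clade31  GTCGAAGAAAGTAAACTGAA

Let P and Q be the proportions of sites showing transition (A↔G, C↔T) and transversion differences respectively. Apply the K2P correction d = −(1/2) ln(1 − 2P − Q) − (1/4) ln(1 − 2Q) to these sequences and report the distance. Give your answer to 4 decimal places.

0.1702

Differing sites — 2:G/T (Tv); 5:G/A (Ti); 8:G/A (Ti).
Of the 3 differences, 2 transitions and 1 transversion over 20 sites: P = 2/20 = 0.100000, Q = 1/20 = 0.050000.
d = −0.5·ln(0.750000) − 0.25·ln(0.900000) = −0.5·(-0.287682) − 0.25·(-0.105361) = 0.1702.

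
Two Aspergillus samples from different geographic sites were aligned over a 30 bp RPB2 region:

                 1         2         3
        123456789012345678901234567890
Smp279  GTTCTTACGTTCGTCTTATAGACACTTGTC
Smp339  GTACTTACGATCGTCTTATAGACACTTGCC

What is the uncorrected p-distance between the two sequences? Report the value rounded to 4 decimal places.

0.1000

Differing sites — 3:T/A; 10:T/A; 29:T/C.
There are 3 differences over 30 sites, so p = 3/30 = 0.1000.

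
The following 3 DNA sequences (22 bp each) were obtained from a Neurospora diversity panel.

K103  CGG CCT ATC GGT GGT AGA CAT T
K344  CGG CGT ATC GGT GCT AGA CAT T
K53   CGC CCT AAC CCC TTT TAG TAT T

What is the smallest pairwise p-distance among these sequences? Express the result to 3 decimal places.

0.091

Pairwise Hamming distances:
  K103 vs K344: 2
  K103 vs K53: 11
  K344 vs K53: 12
The smallest is 2 mismatches, between K103 and K344; p = 2/22 = 0.091.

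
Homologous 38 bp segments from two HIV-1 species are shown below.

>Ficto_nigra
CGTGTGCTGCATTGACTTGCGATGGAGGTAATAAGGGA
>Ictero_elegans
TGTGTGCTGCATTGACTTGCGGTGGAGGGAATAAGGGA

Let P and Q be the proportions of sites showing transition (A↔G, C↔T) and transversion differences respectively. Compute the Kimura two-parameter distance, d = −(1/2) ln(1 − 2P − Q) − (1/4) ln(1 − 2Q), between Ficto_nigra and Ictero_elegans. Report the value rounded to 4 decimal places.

Mismatches occur at site 1 (C/T, transition), site 22 (A/G, transition), site 29 (T/G, transversion).
Of the 3 differences, 2 transitions and 1 transversion over 38 sites: P = 2/38 = 0.052632, Q = 1/38 = 0.026316.
d = −0.5·ln(0.868420) − 0.25·ln(0.947368) = −0.5·(-0.141080) − 0.25·(-0.054068) = 0.0841.

0.0841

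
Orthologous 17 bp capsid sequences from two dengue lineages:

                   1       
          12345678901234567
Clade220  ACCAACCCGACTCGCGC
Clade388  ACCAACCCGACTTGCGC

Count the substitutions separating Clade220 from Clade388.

1

A single mismatch occurs at site 13 (C→T).
That gives 1 mismatch out of 17 aligned sites, so the Hamming distance is 1.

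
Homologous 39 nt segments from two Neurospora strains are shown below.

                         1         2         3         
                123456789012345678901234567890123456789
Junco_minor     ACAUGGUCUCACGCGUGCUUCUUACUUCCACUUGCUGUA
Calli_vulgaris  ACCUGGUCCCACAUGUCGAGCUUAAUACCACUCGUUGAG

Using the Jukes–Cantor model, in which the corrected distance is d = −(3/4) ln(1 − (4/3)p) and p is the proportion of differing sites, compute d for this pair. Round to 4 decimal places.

0.4885

Mismatches occur at site 3 (A↔C), site 9 (U↔C), site 13 (G↔A), site 14 (C↔U), site 17 (G↔C), site 18 (C↔G), site 19 (U↔A), site 20 (U↔G), site 25 (C↔A), site 27 (U↔A), site 33 (U↔C), site 35 (C↔U), site 38 (U↔A), site 39 (A↔G).
p = 14/39 = 0.358974.
d = −0.75 · ln(1 − (4/3)·0.358974) = −0.75 · ln(0.521368) = −0.75 · (-0.651299) = 0.4885.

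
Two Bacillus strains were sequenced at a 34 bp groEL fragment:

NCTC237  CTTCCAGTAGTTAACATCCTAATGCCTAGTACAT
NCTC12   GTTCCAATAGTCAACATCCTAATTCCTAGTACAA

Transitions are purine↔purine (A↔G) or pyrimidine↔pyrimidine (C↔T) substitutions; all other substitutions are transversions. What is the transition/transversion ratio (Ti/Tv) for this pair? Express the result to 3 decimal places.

Differing sites — 1:C/G (Tv); 7:G/A (Ti); 12:T/C (Ti); 24:G/T (Tv); 34:T/A (Tv).
Of the 5 differences, 2 transitions and 3 transversions, so Ti/Tv = 2/3 = 0.667.

0.667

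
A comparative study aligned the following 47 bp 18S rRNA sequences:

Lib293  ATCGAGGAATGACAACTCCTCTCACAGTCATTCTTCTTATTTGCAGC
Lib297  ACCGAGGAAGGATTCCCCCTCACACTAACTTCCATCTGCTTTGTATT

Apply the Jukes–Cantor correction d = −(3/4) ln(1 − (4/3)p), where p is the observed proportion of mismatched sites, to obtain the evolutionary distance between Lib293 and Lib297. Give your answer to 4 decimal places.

The sequences differ at positions 2 (T/C), 10 (T/G), 13 (C/T), 14 (A/T), 15 (A/C), 17 (T/C), 22 (T/A), 26 (A/T), 27 (G/A), 28 (T/A), 30 (A/T), 32 (T/C), 34 (T/A), 38 (T/G), 39 (A/C), 44 (C/T), 46 (G/T), 47 (C/T).
p = 18/47 = 0.382979.
d = −0.75 · ln(1 − (4/3)·0.382979) = −0.75 · ln(0.489361) = −0.75 · (-0.714655) = 0.5360.

0.5360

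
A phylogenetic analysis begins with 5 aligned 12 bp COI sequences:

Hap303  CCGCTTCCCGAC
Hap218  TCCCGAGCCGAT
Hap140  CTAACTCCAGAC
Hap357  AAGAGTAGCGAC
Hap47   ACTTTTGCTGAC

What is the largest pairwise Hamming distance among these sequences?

9

Pairwise Hamming distances:
  Hap303 vs Hap218: 6
  Hap303 vs Hap140: 5
  Hap303 vs Hap357: 6
  Hap303 vs Hap47: 5
  Hap218 vs Hap140: 9
  Hap218 vs Hap357: 8
  Hap218 vs Hap47: 7
  Hap140 vs Hap357: 7
  Hap140 vs Hap47: 7
  Hap357 vs Hap47: 7
The largest is 9, between Hap218 and Hap140.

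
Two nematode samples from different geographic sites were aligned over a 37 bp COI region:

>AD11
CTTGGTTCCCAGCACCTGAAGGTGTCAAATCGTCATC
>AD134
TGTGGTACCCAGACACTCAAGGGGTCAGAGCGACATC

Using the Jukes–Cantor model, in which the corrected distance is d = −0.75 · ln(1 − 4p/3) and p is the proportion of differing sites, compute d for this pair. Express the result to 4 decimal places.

Mismatches occur at site 1 (C→T), site 2 (T→G), site 7 (T→A), site 13 (C→A), site 14 (A→C), site 15 (C→A), site 18 (G→C), site 23 (T→G), site 28 (A→G), site 30 (T→G), site 33 (T→A).
p = 11/37 = 0.297297.
d = −0.75 · ln(1 − (4/3)·0.297297) = −0.75 · ln(0.603604) = −0.75 · (-0.504837) = 0.3786.

0.3786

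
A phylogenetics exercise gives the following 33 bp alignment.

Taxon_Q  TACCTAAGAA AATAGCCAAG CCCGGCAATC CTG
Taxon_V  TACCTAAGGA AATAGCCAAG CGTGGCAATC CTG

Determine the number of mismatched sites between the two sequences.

3

Differing sites — 9:A/G; 22:C/G; 23:C/T.
That gives 3 mismatches out of 33 aligned sites, so the Hamming distance is 3.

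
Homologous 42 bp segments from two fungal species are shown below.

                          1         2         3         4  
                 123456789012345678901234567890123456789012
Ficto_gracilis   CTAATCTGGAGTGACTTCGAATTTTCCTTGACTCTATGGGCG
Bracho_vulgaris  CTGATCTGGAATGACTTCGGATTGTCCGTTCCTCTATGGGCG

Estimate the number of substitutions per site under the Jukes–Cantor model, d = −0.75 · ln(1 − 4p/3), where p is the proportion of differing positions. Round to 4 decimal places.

0.1885

Differing sites — 3:A/G; 11:G/A; 20:A/G; 24:T/G; 28:T/G; 30:G/T; 31:A/C.
p = 7/42 = 0.166667.
d = −0.75 · ln(1 − (4/3)·0.166667) = −0.75 · ln(0.777777) = −0.75 · (-0.251315) = 0.1885.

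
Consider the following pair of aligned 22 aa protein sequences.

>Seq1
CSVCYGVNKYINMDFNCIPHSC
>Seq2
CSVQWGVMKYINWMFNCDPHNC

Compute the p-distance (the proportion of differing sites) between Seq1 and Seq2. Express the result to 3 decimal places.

0.318

The sequences differ at positions 4 (C/Q), 5 (Y/W), 8 (N/M), 13 (M/W), 14 (D/M), 18 (I/D), 21 (S/N).
There are 7 differences over 22 sites, so p = 7/22 = 0.318.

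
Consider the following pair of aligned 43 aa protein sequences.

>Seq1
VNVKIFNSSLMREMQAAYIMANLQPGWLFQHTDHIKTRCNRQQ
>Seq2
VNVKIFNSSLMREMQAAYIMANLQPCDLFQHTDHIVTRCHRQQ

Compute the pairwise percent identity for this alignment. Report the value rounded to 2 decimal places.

90.70%

The sequences differ at positions 26 (G/C), 27 (W/D), 36 (K/V), 40 (N/H).
39 of the 43 sites match, so the percent identity is 39/43 × 100 = 90.70%.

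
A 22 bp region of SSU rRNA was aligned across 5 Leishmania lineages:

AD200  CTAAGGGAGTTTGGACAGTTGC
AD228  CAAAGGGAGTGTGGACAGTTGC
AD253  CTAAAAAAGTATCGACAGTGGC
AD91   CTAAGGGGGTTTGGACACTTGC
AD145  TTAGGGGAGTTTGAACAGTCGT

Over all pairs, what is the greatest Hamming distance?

Pairwise Hamming distances:
  AD200 vs AD228: 2
  AD200 vs AD253: 6
  AD200 vs AD91: 2
  AD200 vs AD145: 5
  AD228 vs AD253: 7
  AD228 vs AD91: 4
  AD228 vs AD145: 7
  AD253 vs AD91: 8
  AD253 vs AD145: 10
  AD91 vs AD145: 7
The largest is 10, between AD253 and AD145.

10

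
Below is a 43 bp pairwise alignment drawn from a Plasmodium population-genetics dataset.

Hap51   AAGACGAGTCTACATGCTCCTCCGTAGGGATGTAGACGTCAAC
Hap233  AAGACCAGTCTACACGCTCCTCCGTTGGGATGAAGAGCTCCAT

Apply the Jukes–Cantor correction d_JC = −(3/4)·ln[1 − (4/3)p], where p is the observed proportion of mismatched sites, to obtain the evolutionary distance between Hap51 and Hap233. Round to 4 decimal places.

Differing sites — 6:G/C; 15:T/C; 26:A/T; 33:T/A; 37:C/G; 38:G/C; 41:A/C; 43:C/T.
p = 8/43 = 0.186047.
d = −0.75 · ln(1 − (4/3)·0.186047) = −0.75 · ln(0.751937) = −0.75 · (-0.285103) = 0.2138.

0.2138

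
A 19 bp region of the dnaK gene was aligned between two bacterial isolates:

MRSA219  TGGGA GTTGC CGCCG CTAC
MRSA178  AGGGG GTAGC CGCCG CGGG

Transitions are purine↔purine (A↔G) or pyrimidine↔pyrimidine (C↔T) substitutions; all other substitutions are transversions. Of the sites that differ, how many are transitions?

2

Mismatches occur at site 1 (T↔A, transversion), site 5 (A↔G, transition), site 8 (T↔A, transversion), site 17 (T↔G, transversion), site 18 (A↔G, transition), site 19 (C↔G, transversion).
Of the 6 differences, 2 transitions and 4 transversions, so the answer is 2.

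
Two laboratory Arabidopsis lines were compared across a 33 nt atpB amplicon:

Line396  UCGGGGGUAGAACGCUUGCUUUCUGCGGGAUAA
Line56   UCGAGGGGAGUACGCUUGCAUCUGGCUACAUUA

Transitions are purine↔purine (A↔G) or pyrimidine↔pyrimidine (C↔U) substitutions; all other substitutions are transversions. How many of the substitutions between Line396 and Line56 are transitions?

4

Mismatches occur at site 4 (G→A, transition), site 8 (U→G, transversion), site 11 (A→U, transversion), site 20 (U→A, transversion), site 22 (U→C, transition), site 23 (C→U, transition), site 24 (U→G, transversion), site 27 (G→U, transversion), site 28 (G→A, transition), site 29 (G→C, transversion), site 32 (A→U, transversion).
Of the 11 differences, 4 transitions and 7 transversions, so the answer is 4.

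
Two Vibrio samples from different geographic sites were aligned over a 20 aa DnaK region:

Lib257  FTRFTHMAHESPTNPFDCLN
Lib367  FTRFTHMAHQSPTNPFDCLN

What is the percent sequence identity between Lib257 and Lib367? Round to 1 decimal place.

A single mismatch occurs at site 10 (E/Q).
19 of the 20 sites match, so the percent identity is 19/20 × 100 = 95.0%.

95.0%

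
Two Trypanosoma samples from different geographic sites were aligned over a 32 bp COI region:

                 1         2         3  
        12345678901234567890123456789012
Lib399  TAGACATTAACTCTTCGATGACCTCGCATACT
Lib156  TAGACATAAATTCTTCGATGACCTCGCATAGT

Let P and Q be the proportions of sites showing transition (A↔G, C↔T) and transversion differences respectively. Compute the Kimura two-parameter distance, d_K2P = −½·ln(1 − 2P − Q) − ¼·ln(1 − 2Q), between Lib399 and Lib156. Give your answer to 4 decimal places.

Mismatches occur at site 8 (T↔A, transversion), site 11 (C↔T, transition), site 31 (C↔G, transversion).
Of the 3 differences, 1 transition and 2 transversions over 32 sites: P = 1/32 = 0.031250, Q = 2/32 = 0.062500.
d = −0.5·ln(0.875000) − 0.25·ln(0.875000) = −0.5·(-0.133531) − 0.25·(-0.133531) = 0.1001.

0.1001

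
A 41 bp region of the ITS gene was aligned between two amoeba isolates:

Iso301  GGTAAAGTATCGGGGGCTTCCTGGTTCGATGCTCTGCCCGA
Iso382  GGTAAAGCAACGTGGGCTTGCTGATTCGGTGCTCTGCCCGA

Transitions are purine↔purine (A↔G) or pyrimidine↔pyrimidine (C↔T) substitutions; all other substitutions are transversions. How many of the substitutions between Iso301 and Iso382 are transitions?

3

Mismatches occur at site 8 (T/C, transition), site 10 (T/A, transversion), site 13 (G/T, transversion), site 20 (C/G, transversion), site 24 (G/A, transition), site 29 (A/G, transition).
Of the 6 differences, 3 transitions and 3 transversions, so the answer is 3.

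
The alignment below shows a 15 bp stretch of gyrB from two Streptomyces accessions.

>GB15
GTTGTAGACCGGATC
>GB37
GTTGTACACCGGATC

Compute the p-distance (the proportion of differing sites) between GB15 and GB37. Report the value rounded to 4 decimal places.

Differing sites — 7:G/C.
There are 1 differences over 15 sites, so p = 1/15 = 0.0667.

0.0667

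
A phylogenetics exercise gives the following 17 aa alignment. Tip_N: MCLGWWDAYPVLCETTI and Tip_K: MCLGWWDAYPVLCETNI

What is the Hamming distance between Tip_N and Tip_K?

1

Differing sites — 16:T/N.
That gives 1 mismatch out of 17 aligned sites, so the Hamming distance is 1.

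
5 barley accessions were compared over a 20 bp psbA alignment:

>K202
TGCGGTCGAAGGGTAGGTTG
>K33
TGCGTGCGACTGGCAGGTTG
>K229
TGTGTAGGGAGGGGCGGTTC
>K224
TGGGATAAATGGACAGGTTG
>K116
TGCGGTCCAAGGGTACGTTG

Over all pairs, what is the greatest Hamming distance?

Pairwise Hamming distances:
  K202 vs K33: 5
  K202 vs K229: 8
  K202 vs K224: 7
  K202 vs K116: 2
  K33 vs K229: 9
  K33 vs K224: 8
  K33 vs K116: 7
  K229 vs K224: 11
  K229 vs K116: 10
  K224 vs K116: 8
The largest is 11, between K229 and K224.

11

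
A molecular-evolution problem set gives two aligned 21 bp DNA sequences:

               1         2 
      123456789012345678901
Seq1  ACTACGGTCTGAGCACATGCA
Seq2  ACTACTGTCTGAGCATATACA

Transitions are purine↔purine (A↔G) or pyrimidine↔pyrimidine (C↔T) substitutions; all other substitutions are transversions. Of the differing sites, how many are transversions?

Differing sites — 6:G/T (Tv); 16:C/T (Ti); 19:G/A (Ti).
Of the 3 differences, 2 transitions and 1 transversion, so the answer is 1.

1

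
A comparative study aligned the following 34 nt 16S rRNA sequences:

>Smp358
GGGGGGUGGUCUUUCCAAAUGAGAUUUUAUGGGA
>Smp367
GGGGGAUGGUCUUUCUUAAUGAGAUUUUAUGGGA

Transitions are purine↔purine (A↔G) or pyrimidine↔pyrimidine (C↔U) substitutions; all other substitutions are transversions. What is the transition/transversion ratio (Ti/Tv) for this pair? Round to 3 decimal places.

2.000

Differing sites — 6:G/A (Ti); 16:C/U (Ti); 17:A/U (Tv).
Of the 3 differences, 2 transitions and 1 transversion, so Ti/Tv = 2/1 = 2.000.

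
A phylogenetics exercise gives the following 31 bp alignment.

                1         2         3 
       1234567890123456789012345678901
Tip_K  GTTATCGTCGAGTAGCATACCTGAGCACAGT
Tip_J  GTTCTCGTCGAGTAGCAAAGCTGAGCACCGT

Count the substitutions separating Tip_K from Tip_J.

4

Mismatches occur at site 4 (A↔C), site 18 (T↔A), site 20 (C↔G), site 29 (A↔C).
That gives 4 mismatches out of 31 aligned sites, so the Hamming distance is 4.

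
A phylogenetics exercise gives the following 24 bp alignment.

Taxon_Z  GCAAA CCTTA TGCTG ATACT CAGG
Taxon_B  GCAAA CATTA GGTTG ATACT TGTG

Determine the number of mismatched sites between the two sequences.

The sequences differ at positions 7 (C/A), 11 (T/G), 13 (C/T), 21 (C/T), 22 (A/G), 23 (G/T).
That gives 6 mismatches out of 24 aligned sites, so the Hamming distance is 6.

6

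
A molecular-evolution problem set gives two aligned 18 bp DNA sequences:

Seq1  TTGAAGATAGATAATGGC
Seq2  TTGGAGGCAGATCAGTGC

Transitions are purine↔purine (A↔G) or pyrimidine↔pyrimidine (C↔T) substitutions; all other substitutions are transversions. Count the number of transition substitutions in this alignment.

3

Differing sites — 4:A/G (Ti); 7:A/G (Ti); 8:T/C (Ti); 13:A/C (Tv); 15:T/G (Tv); 16:G/T (Tv).
Of the 6 differences, 3 transitions and 3 transversions, so the answer is 3.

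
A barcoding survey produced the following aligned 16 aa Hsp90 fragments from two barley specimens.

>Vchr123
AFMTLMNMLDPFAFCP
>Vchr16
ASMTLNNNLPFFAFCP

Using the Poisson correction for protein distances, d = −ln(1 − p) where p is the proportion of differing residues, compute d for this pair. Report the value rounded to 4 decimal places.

Differing sites — 2:F/S; 6:M/N; 8:M/N; 10:D/P; 11:P/F.
p = 5/16 = 0.312500.
d = −ln(1 − 0.312500) = −ln(0.687500) = 0.3747.

0.3747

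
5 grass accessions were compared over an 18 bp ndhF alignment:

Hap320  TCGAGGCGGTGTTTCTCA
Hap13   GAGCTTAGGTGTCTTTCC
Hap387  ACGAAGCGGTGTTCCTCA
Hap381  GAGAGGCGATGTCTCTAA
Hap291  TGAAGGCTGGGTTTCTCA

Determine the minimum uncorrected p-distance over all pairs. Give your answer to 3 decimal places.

Pairwise Hamming distances:
  Hap320 vs Hap13: 9
  Hap320 vs Hap387: 3
  Hap320 vs Hap381: 5
  Hap320 vs Hap291: 4
  Hap13 vs Hap387: 10
  Hap13 vs Hap381: 8
  Hap13 vs Hap291: 12
  Hap387 vs Hap381: 7
  Hap387 vs Hap291: 7
  Hap381 vs Hap291: 8
The smallest is 3 mismatches, between Hap320 and Hap387; p = 3/18 = 0.167.

0.167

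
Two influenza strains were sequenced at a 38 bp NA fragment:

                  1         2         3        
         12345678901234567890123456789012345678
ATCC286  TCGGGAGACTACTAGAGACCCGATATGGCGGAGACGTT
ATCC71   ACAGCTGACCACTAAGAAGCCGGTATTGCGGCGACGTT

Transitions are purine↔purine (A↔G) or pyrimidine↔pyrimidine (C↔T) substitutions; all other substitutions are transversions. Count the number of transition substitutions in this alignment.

6

Differing sites — 1:T/A (Tv); 3:G/A (Ti); 5:G/C (Tv); 6:A/T (Tv); 10:T/C (Ti); 15:G/A (Ti); 16:A/G (Ti); 17:G/A (Ti); 19:C/G (Tv); 23:A/G (Ti); 27:G/T (Tv); 32:A/C (Tv).
Of the 12 differences, 6 transitions and 6 transversions, so the answer is 6.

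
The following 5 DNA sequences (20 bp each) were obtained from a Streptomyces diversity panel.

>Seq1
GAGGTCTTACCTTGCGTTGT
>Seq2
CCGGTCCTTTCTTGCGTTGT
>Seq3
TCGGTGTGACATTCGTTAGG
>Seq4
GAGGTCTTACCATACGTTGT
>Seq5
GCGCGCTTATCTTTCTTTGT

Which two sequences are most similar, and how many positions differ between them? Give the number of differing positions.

2

Pairwise Hamming distances:
  Seq1 vs Seq2: 5
  Seq1 vs Seq3: 10
  Seq1 vs Seq4: 2
  Seq1 vs Seq5: 6
  Seq2 vs Seq3: 12
  Seq2 vs Seq4: 7
  Seq2 vs Seq5: 7
  Seq3 vs Seq4: 11
  Seq3 vs Seq5: 11
  Seq4 vs Seq5: 7
The smallest is 2, between Seq1 and Seq4.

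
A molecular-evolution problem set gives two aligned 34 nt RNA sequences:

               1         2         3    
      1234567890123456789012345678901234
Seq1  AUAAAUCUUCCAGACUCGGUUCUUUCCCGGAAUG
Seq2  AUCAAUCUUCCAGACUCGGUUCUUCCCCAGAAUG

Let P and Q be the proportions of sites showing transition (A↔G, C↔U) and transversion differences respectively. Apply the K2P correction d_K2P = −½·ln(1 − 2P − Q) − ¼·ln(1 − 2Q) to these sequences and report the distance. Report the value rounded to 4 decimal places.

Differing sites — 3:A/C (Tv); 25:U/C (Ti); 29:G/A (Ti).
Of the 3 differences, 2 transitions and 1 transversion over 34 sites: P = 2/34 = 0.058824, Q = 1/34 = 0.029412.
d = −0.5·ln(0.852940) − 0.25·ln(0.941176) = −0.5·(-0.159066) − 0.25·(-0.060625) = 0.0947.

0.0947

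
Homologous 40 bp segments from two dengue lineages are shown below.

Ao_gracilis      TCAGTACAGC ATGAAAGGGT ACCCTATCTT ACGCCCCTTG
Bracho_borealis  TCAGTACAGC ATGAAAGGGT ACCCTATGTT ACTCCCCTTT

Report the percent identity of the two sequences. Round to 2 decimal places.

Differing sites — 28:C/G; 33:G/T; 40:G/T.
37 of the 40 sites match, so the percent identity is 37/40 × 100 = 92.50%.

92.50%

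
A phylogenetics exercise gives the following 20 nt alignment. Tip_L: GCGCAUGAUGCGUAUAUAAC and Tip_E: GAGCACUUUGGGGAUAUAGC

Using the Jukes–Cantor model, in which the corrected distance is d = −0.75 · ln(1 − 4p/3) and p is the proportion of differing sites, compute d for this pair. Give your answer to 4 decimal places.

Mismatches occur at site 2 (C/A), site 6 (U/C), site 7 (G/U), site 8 (A/U), site 11 (C/G), site 13 (U/G), site 19 (A/G).
p = 7/20 = 0.350000.
d = −0.75 · ln(1 − (4/3)·0.350000) = −0.75 · ln(0.533333) = −0.75 · (-0.628609) = 0.4715.

0.4715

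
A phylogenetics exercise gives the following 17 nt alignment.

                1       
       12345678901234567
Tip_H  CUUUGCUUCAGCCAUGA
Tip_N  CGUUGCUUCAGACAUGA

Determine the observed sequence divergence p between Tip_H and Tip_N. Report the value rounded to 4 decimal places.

Mismatches occur at site 2 (U→G), site 12 (C→A).
There are 2 differences over 17 sites, so p = 2/17 = 0.1176.

0.1176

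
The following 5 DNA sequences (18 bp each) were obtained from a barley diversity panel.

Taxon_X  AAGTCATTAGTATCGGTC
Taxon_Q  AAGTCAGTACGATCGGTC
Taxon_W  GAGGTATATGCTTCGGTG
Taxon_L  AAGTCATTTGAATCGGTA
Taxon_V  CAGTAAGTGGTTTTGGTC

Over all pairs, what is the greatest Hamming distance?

10

Pairwise Hamming distances:
  Taxon_X vs Taxon_Q: 3
  Taxon_X vs Taxon_W: 8
  Taxon_X vs Taxon_L: 3
  Taxon_X vs Taxon_V: 6
  Taxon_Q vs Taxon_W: 10
  Taxon_Q vs Taxon_L: 5
  Taxon_Q vs Taxon_V: 7
  Taxon_W vs Taxon_L: 7
  Taxon_W vs Taxon_V: 9
  Taxon_L vs Taxon_V: 8
The largest is 10, between Taxon_Q and Taxon_W.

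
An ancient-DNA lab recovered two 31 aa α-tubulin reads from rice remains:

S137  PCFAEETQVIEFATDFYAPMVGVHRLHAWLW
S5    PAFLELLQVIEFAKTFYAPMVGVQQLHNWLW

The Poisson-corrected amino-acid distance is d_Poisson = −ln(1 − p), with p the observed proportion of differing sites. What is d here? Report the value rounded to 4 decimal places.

Mismatches occur at site 2 (C↔A), site 4 (A↔L), site 6 (E↔L), site 7 (T↔L), site 14 (T↔K), site 15 (D↔T), site 24 (H↔Q), site 25 (R↔Q), site 28 (A↔N).
p = 9/31 = 0.290323.
d = −ln(1 − 0.290323) = −ln(0.709677) = 0.3429.

0.3429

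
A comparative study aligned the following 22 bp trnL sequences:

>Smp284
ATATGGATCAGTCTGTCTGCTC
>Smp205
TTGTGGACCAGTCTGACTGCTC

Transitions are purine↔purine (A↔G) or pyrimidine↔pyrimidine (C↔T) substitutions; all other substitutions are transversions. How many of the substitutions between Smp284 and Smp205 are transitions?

The sequences differ at positions 1 (A/T, transversion), 3 (A/G, transition), 8 (T/C, transition), 16 (T/A, transversion).
Of the 4 differences, 2 transitions and 2 transversions, so the answer is 2.

2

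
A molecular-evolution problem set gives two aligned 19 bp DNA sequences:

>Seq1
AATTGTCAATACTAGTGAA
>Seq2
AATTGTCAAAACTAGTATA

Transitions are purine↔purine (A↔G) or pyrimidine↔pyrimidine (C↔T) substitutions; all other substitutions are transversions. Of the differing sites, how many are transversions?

2

Mismatches occur at site 10 (T→A, transversion), site 17 (G→A, transition), site 18 (A→T, transversion).
Of the 3 differences, 1 transition and 2 transversions, so the answer is 2.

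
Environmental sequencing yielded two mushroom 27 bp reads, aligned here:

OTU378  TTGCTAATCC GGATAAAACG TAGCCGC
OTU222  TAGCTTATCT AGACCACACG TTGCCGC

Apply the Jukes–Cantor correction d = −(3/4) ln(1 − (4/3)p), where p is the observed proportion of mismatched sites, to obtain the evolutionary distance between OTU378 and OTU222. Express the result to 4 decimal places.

The sequences differ at positions 2 (T/A), 6 (A/T), 10 (C/T), 11 (G/A), 14 (T/C), 15 (A/C), 17 (A/C), 22 (A/T).
p = 8/27 = 0.296296.
d = −0.75 · ln(1 − (4/3)·0.296296) = −0.75 · ln(0.604939) = −0.75 · (-0.502628) = 0.3770.

0.3770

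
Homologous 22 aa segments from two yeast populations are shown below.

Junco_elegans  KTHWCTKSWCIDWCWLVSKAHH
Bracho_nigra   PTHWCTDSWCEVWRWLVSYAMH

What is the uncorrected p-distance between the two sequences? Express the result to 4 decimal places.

Differing sites — 1:K/P; 7:K/D; 11:I/E; 12:D/V; 14:C/R; 19:K/Y; 21:H/M.
There are 7 differences over 22 sites, so p = 7/22 = 0.3182.

0.3182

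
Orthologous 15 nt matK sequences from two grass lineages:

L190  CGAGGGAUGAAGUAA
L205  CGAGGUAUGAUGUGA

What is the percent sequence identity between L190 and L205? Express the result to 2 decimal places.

80.00%

The sequences differ at positions 6 (G/U), 11 (A/U), 14 (A/G).
12 of the 15 sites match, so the percent identity is 12/15 × 100 = 80.00%.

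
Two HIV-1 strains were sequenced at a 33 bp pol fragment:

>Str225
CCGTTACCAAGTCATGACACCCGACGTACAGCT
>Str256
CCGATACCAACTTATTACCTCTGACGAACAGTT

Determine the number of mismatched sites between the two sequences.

9

Differing sites — 4:T/A; 11:G/C; 13:C/T; 16:G/T; 19:A/C; 20:C/T; 22:C/T; 27:T/A; 32:C/T.
That gives 9 mismatches out of 33 aligned sites, so the Hamming distance is 9.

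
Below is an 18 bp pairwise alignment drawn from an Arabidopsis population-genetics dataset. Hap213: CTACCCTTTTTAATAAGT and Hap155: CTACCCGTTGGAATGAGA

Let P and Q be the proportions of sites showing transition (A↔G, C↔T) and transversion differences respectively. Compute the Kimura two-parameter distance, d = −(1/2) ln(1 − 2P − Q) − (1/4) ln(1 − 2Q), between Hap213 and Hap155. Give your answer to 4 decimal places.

Mismatches occur at site 7 (T↔G, transversion), site 10 (T↔G, transversion), site 11 (T↔G, transversion), site 15 (A↔G, transition), site 18 (T↔A, transversion).
Of the 5 differences, 1 transition and 4 transversions over 18 sites: P = 1/18 = 0.055556, Q = 4/18 = 0.222222.
d = −0.5·ln(0.666666) − 0.25·ln(0.555556) = −0.5·(-0.405466) − 0.25·(-0.587786) = 0.3497.

0.3497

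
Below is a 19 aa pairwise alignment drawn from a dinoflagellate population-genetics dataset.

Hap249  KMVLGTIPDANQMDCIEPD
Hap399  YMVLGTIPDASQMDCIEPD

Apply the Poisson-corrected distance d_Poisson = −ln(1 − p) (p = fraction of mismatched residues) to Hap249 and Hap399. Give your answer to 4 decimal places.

The sequences differ at positions 1 (K/Y), 11 (N/S).
p = 2/19 = 0.105263.
d = −ln(1 − 0.105263) = −ln(0.894737) = 0.1112.

0.1112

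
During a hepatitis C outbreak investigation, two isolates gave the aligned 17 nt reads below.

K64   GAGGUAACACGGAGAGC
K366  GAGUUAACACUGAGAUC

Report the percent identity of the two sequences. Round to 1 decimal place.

82.4%

Differing sites — 4:G/U; 11:G/U; 16:G/U.
14 of the 17 sites match, so the percent identity is 14/17 × 100 = 82.4%.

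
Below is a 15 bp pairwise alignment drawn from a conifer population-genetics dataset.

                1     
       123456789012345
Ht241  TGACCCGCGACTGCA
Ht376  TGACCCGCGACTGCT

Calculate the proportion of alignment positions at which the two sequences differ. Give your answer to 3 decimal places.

0.067

The sequences differ at position 15 (A/T).
There are 1 differences over 15 sites, so p = 1/15 = 0.067.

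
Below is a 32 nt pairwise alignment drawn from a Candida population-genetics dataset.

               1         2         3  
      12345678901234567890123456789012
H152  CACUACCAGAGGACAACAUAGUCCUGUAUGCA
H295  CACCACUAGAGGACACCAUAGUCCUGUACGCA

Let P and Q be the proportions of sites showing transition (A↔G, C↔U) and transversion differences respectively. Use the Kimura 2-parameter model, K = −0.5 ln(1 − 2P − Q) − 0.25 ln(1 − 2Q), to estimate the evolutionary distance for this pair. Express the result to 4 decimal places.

0.1396

Mismatches occur at site 4 (U/C, transition), site 7 (C/U, transition), site 16 (A/C, transversion), site 29 (U/C, transition).
Of the 4 differences, 3 transitions and 1 transversion over 32 sites: P = 3/32 = 0.093750, Q = 1/32 = 0.031250.
d = −0.5·ln(0.781250) − 0.25·ln(0.937500) = −0.5·(-0.246860) − 0.25·(-0.064539) = 0.1396.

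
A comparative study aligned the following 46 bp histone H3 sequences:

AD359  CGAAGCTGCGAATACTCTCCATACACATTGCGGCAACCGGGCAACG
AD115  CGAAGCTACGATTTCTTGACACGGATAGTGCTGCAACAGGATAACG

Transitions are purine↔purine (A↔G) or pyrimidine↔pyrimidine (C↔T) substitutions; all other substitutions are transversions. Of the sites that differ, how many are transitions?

Mismatches occur at site 8 (G→A, transition), site 12 (A→T, transversion), site 14 (A→T, transversion), site 17 (C→T, transition), site 18 (T→G, transversion), site 19 (C→A, transversion), site 22 (T→C, transition), site 23 (A→G, transition), site 24 (C→G, transversion), site 26 (C→T, transition), site 28 (T→G, transversion), site 32 (G→T, transversion), site 38 (C→A, transversion), site 41 (G→A, transition), site 42 (C→T, transition).
Of the 15 differences, 7 transitions and 8 transversions, so the answer is 7.

7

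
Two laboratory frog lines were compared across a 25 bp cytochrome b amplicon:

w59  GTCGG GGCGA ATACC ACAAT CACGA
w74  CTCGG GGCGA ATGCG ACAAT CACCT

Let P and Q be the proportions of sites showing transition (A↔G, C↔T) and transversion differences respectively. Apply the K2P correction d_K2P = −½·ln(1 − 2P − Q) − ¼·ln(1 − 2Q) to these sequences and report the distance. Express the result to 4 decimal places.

The sequences differ at positions 1 (G/C, transversion), 13 (A/G, transition), 15 (C/G, transversion), 24 (G/C, transversion), 25 (A/T, transversion).
Of the 5 differences, 1 transition and 4 transversions over 25 sites: P = 1/25 = 0.040000, Q = 4/25 = 0.160000.
d = −0.5·ln(0.760000) − 0.25·ln(0.680000) = −0.5·(-0.274437) − 0.25·(-0.385662) = 0.2336.

0.2336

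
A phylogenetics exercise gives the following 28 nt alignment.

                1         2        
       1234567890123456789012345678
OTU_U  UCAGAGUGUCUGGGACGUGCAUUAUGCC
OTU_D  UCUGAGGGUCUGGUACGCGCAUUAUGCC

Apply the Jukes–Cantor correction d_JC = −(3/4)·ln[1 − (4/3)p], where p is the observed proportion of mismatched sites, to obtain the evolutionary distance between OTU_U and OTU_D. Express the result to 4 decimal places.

The sequences differ at positions 3 (A/U), 7 (U/G), 14 (G/U), 18 (U/C).
p = 4/28 = 0.142857.
d = −0.75 · ln(1 − (4/3)·0.142857) = −0.75 · ln(0.809524) = −0.75 · (-0.211309) = 0.1585.

0.1585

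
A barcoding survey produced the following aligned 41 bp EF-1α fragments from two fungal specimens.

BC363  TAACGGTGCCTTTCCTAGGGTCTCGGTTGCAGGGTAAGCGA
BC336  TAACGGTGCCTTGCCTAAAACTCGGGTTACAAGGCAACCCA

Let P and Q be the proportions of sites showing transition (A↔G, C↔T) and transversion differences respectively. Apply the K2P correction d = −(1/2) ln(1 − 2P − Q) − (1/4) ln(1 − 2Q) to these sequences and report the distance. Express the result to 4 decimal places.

0.4388

Differing sites — 13:T/G (Tv); 18:G/A (Ti); 19:G/A (Ti); 20:G/A (Ti); 21:T/C (Ti); 22:C/T (Ti); 23:T/C (Ti); 24:C/G (Tv); 29:G/A (Ti); 32:G/A (Ti); 35:T/C (Ti); 38:G/C (Tv); 40:G/C (Tv).
Of the 13 differences, 9 transitions and 4 transversions over 41 sites: P = 9/41 = 0.219512, Q = 4/41 = 0.097561.
d = −0.5·ln(0.463415) − 0.25·ln(0.804878) = −0.5·(-0.769132) − 0.25·(-0.217065) = 0.4388.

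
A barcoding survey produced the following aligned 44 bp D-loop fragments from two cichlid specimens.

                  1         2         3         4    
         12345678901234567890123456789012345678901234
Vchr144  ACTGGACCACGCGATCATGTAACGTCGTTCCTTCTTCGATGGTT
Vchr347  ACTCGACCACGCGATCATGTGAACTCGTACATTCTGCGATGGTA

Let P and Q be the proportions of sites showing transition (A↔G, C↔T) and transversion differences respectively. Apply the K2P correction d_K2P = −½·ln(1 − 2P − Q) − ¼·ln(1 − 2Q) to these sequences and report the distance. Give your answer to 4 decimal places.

The sequences differ at positions 4 (G/C, transversion), 21 (A/G, transition), 23 (C/A, transversion), 24 (G/C, transversion), 29 (T/A, transversion), 31 (C/A, transversion), 36 (T/G, transversion), 44 (T/A, transversion).
Of the 8 differences, 1 transition and 7 transversions over 44 sites: P = 1/44 = 0.022727, Q = 7/44 = 0.159091.
d = −0.5·ln(0.795455) − 0.25·ln(0.681818) = −0.5·(-0.228841) − 0.25·(-0.382993) = 0.2102.

0.2102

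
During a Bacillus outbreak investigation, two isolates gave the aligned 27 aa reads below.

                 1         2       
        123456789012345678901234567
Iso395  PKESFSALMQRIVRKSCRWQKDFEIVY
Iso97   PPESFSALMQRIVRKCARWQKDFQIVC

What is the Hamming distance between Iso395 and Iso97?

Mismatches occur at site 2 (K→P), site 16 (S→C), site 17 (C→A), site 24 (E→Q), site 27 (Y→C).
That gives 5 mismatches out of 27 aligned sites, so the Hamming distance is 5.

5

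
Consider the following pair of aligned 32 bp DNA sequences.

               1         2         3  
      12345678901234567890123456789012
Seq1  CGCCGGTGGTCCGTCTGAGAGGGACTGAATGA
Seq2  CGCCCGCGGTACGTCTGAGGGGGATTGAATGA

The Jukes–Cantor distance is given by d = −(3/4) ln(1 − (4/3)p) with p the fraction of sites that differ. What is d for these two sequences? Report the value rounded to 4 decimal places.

Differing sites — 5:G/C; 7:T/C; 11:C/A; 20:A/G; 25:C/T.
p = 5/32 = 0.156250.
d = −0.75 · ln(1 − (4/3)·0.156250) = −0.75 · ln(0.791667) = −0.75 · (-0.233614) = 0.1752.

0.1752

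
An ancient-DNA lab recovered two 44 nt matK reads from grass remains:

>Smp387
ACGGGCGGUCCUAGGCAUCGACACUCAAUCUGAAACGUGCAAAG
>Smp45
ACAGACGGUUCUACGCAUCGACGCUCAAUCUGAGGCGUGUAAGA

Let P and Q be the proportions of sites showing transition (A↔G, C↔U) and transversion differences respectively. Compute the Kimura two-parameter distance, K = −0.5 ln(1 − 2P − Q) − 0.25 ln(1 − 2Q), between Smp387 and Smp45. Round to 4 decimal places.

The sequences differ at positions 3 (G/A, transition), 5 (G/A, transition), 10 (C/U, transition), 14 (G/C, transversion), 23 (A/G, transition), 34 (A/G, transition), 35 (A/G, transition), 40 (C/U, transition), 43 (A/G, transition), 44 (G/A, transition).
Of the 10 differences, 9 transitions and 1 transversion over 44 sites: P = 9/44 = 0.204545, Q = 1/44 = 0.022727.
d = −0.5·ln(0.568183) − 0.25·ln(0.954546) = −0.5·(-0.565312) − 0.25·(-0.046519) = 0.2943.

0.2943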